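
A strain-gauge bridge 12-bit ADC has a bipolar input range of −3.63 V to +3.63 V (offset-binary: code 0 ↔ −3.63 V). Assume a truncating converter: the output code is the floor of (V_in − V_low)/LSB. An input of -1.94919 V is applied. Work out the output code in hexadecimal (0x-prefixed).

Full-scale span = 7.26 V; LSB = 7.26/2^12 = 1.772 mV.
Input sits at 948.292 steps above V_low.
Floor → code 948.
In hexadecimal (0x-prefixed): 0x3B4.

code 0x3B4 (decimal 948)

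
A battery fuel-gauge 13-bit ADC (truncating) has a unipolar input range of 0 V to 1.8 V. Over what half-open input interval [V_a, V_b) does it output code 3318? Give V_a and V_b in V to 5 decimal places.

LSB = 1.8/2^13 = 219.73 µV.
V_a = V_low + 3318·LSB = 0.729053 V; V_b = V_low + 3319·LSB = 0.729272 V.

[0.72905 V, 0.72927 V)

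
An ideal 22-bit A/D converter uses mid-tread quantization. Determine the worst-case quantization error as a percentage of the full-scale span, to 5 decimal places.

0.00001 %

Rounding → worst-case error = ½ LSB = V_FS/2^23, so 100/8388608 = 1.19209e-05 % of full scale.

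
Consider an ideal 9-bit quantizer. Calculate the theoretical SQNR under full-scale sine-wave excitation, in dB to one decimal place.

55.9 dB

SNR ≈ 6.02·N + 1.76 dB = 6.02·9 + 1.76 = 55.94 dB.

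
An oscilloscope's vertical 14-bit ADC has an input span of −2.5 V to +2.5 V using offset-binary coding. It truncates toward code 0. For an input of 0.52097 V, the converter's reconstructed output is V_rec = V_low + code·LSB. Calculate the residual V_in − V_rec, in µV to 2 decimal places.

34.94 µV

LSB = 5/2^14 = 305.18 µV.
Scaled input = 9899.1145 LSBs, so code = 9899.
V_rec = (−2.5) + 9899·0.000305176 = 0.52093506 V.
Difference: 3.49414e-05 V → 34.94 µV.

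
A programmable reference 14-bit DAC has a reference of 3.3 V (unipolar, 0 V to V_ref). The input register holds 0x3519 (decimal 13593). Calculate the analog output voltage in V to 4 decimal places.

2.7378 V

LSB = 3.3 V / 2^14 = 201.42 µV.
Code 0x3519 = 13593 decimal.
V_out = 0 + 13593 × 0.000201416 V = 2.73785 V.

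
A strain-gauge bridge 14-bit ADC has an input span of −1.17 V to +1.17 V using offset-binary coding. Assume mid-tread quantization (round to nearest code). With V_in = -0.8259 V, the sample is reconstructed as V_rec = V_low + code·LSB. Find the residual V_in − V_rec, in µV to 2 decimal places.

LSB = 2.34/2^14 = 142.82 µV.
Scaled input = 2409.2882 LSBs, so code = 2409.
V_rec = (−1.17) + 2409·0.000142822 = -0.82594116 V.
Difference: 4.11621e-05 V → 41.16 µV.

41.16 µV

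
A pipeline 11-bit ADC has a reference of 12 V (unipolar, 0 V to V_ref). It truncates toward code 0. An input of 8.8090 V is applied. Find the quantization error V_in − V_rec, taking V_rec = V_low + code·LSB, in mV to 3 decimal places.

LSB = 12/2^11 = 5.859 mV.
(V_in − V_low)/LSB = (8.8090 − 0)/0.00585938 = 1503.4027 → code 1503 (floor).
Code 1503 maps back to 0 + 1503×0.00585938 V = 8.8066406 V.
V_in − V_rec = 0.00235937 V = 2.359 mV.

2.359 mV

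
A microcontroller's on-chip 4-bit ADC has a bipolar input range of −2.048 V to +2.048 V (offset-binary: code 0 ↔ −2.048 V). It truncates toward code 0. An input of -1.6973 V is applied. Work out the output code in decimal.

LSB = 4.096 V / 16 = 256.000 mV.
(V_in − V_low)/LSB = (-1.6973 − (−2.048)) / 0.256 = 1.370.
⌊·⌋(1.370) = 1.

code 1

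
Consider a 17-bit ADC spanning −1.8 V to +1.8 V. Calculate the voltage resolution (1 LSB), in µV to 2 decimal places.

Full-scale span = 3.6 V.
LSB = 3.6 / 2^17 = 3.6 / 131072 = 2.74658e-05 V = 27.47 µV.

27.47 µV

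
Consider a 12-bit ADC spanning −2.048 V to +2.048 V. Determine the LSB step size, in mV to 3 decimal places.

Full-scale span = 4.096 V.
LSB = 4.096 / 2^12 = 4.096 / 4096 = 0.001 V = 1.000 mV.

1.000 mV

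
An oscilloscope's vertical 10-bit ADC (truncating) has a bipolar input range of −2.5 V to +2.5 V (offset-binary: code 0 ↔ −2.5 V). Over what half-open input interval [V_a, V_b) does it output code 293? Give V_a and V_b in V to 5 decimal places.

LSB = 5/2^10 = 4.883 mV.
V_a = V_low + 293·LSB = -1.06934 V; V_b = V_low + 294·LSB = -1.06445 V.

[-1.06934 V, -1.06445 V)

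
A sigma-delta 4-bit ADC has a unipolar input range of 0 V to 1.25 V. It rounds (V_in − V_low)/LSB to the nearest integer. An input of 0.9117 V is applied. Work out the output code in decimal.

code 12

With 16 levels over 1.25 V, one step is 78.125 mV.
(V_in − V_low)/LSB = (0.9117 − 0) / 0.078125 = 11.670.
round(11.670) = 12.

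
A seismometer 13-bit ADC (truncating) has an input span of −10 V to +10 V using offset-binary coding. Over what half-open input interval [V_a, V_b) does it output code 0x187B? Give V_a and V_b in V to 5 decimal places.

LSB = 20/2^13 = 2.441 mV.
Code 0x187B = 6267 decimal.
V_a = V_low + 6267·LSB = 5.30029 V; V_b = V_low + 6268·LSB = 5.30273 V.

[5.30029 V, 5.30273 V)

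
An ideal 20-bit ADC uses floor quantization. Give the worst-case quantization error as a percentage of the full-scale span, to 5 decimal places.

0.00010 %

Truncating → worst-case error = 1 LSB = V_FS/2^20, so 100/1048576 = 9.53674e-05 % of full scale.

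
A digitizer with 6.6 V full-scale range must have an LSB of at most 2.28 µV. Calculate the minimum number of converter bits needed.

22 bits

Number of steps required ≥ 6.6 V / 2.28 µV = 2894736.84.
Need 2^N ≥ 2894736.84; 2^21 = 2097152, 2^22 = 4194304.
Minimum N = 22.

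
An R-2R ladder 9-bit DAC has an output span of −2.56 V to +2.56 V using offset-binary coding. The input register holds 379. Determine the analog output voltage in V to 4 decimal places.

1.2300 V

LSB = 5.12 V / 2^9 = 10.000 mV.
V_out = (−2.56) + 379 × 0.01 V = 1.23 V.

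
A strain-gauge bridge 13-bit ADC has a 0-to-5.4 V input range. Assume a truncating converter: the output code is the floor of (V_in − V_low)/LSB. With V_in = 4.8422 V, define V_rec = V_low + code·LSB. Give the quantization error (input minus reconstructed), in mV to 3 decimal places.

LSB = 5.4/2^13 = 0.659 mV.
(4.8422 − 0)/0.00065918 = 7345.7967; ⌊·⌋ gives code 7345.
V_rec = 0 + 7345·0.00065918 = 4.8416748 V.
V_in − V_rec = 0.000525195 V = 0.525 mV.

0.525 mV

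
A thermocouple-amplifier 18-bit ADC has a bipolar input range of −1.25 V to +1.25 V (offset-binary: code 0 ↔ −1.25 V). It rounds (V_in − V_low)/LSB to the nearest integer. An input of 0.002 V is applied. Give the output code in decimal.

Full-scale span = 2.5 V; LSB = 2.5/2^18 = 9.54 µV.
Input sits at 131281.715 steps above V_low.
So the output code is 131282.

code 131282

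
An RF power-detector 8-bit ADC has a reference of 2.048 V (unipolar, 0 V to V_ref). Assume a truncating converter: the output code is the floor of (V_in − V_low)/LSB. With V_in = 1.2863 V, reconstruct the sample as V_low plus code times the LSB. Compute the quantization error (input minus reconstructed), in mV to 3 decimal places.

6.300 mV

One LSB is 2.048 V / 256 = 8.000 mV.
(V_in − V_low)/LSB = (1.2863 − 0)/0.008 = 160.7875 → code 160 (floor).
Reconstructed: 1.28 V.
V_in − V_rec = 0.0063 V = 6.300 mV.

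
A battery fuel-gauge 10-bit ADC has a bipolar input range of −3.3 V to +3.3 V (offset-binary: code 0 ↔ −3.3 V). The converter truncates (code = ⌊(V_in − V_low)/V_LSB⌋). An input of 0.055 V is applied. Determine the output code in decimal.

LSB = 6.6 V / 1024 = 6.445 mV.
(0.055 − (−3.3)) / 0.00644531 = 520.533 LSBs.
⌊·⌋(520.533) = 520.

code 520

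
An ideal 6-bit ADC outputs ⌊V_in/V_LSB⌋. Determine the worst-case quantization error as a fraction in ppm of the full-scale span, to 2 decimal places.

Truncating → worst-case error = 1 LSB = V_FS/2^6, so 1e+06/64 = 15625 ppm of full scale.

15625.00 ppm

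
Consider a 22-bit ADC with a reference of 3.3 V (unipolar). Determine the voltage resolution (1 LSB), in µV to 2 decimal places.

0.79 µV

Full-scale span = 3.3 V.
LSB = 3.3 / 2^22 = 3.3 / 4194304 = 7.86781e-07 V = 0.79 µV.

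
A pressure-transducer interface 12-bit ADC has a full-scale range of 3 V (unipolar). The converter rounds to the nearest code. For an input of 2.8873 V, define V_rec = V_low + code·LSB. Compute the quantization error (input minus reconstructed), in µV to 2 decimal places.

92.97 µV

LSB = 3/2^12 = 0.732 mV.
(V_in − V_low)/LSB = (2.8873 − 0)/0.000732422 = 3942.1269 → code 3942 (round).
Code 3942 maps back to 0 + 3942×0.000732422 V = 2.887207 V.
Error = 2.8873 − 2.887207 = 9.29688e-05 V = 92.97 µV.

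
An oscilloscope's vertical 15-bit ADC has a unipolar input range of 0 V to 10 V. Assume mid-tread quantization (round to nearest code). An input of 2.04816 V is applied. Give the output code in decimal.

With 32768 levels over 10 V, one step is 305.18 µV.
(V_in − V_low)/LSB = (2.04816 − 0) / 0.000305176 = 6711.411.
round(6711.411) = 6711.

code 6711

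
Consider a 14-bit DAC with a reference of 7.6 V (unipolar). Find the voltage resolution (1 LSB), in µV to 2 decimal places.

Full-scale span = 7.6 V.
LSB = 7.6 / 2^14 = 7.6 / 16384 = 0.000463867 V = 463.87 µV.

463.87 µV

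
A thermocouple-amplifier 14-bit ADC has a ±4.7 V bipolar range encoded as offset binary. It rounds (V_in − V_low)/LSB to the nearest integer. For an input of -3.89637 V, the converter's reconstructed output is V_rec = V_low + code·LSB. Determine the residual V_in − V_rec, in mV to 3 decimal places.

Step size: 9.4 V ÷ 2^14 = 0.574 mV.
(-3.89637 − (−4.7))/0.00057373 = 1400.7100; round gives code 1401.
Reconstructed: -3.8962036 V.
Error = -3.89637 − (−3.8962036) = -0.000166387 V = -0.166 mV.

-0.166 mV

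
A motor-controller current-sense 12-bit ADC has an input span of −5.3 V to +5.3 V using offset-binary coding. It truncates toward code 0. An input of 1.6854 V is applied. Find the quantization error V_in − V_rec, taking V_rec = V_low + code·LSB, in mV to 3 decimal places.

One LSB is 10.6 V / 4096 = 2.588 mV.
(1.6854 − (−5.3))/0.00258789 = 2699.2640; ⌊·⌋ gives code 2699.
Reconstructed: 1.6847168 V.
V_in − V_rec = 0.000683203 V = 0.683 mV.

0.683 mV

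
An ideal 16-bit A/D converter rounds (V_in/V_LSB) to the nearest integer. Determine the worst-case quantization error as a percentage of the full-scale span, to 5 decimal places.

Rounding → worst-case error = ½ LSB = V_FS/2^17, so 100/131072 = 0.000762939 % of full scale.

0.00076 %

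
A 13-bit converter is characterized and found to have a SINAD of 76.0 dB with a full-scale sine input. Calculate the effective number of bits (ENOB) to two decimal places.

ENOB = (SINAD − 1.76) / 6.02 = (76.0 − 1.76)/6.02 = 12.332.

12.33 bits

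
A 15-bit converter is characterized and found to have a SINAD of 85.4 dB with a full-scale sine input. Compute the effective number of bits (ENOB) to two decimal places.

13.89 bits

ENOB = (SINAD − 1.76) / 6.02 = (85.4 − 1.76)/6.02 = 13.894.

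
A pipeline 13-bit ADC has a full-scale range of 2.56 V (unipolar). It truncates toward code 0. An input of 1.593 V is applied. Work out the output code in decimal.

code 5097

Full-scale span = 2.56 V; LSB = 2.56/2^13 = 312.50 µV.
(1.593 − 0) / 0.0003125 = 5097.600 LSBs.
Floor → code 5097.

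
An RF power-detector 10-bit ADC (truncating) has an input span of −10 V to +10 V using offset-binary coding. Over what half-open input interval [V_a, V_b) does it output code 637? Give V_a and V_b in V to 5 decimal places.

[2.44141 V, 2.46094 V)

LSB = 20/2^10 = 19.531 mV.
V_a = V_low + 637·LSB = 2.44141 V; V_b = V_low + 638·LSB = 2.46094 V.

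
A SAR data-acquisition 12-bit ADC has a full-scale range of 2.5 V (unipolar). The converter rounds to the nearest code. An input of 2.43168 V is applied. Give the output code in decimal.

Full-scale span = 2.5 V; LSB = 2.5/2^12 = 0.610 mV.
(2.43168 − 0) / 0.000610352 = 3984.065 LSBs.
Round → code 3984.

code 3984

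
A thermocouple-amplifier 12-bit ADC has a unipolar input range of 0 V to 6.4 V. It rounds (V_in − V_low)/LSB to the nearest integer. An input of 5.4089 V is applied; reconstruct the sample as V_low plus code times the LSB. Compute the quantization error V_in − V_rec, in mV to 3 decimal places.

Step size: 6.4 V ÷ 2^12 = 1.562 mV.
Scaled input = 3461.6960 LSBs, so code = 3462.
Reconstructed: 5.409375 V.
V_in − V_rec = -0.000475 V = -0.475 mV.

-0.475 mV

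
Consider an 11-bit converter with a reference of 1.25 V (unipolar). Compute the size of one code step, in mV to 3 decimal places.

Full-scale span = 1.25 V.
LSB = 1.25 / 2^11 = 1.25 / 2048 = 0.000610352 V = 0.610 mV.

0.610 mV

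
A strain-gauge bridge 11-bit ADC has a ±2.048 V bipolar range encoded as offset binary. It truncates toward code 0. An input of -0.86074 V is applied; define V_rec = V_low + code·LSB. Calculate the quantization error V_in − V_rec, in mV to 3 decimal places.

1.260 mV

Step size: 4.096 V ÷ 2^11 = 2.000 mV.
(-0.86074 − (−2.048))/0.002 = 593.6300; ⌊·⌋ gives code 593.
Code 593 maps back to (−2.048) + 593×0.002 V = -0.862 V.
V_in − V_rec = 0.00126 V = 1.260 mV.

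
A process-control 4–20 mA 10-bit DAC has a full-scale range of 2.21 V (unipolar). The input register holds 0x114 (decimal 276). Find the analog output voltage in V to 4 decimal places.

LSB = 2.21 V / 2^10 = 2.158 mV.
Code 0x114 = 276 decimal.
V_out = 0 + 276 × 0.0021582 V = 0.595664 V.

0.5957 V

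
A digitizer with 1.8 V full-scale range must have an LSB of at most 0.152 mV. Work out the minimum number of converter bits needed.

Number of steps required ≥ 1.8 V / 0.152 mV = 11842.11.
Need 2^N ≥ 11842.11; 2^13 = 8192, 2^14 = 16384.
Minimum N = 14.

14 bits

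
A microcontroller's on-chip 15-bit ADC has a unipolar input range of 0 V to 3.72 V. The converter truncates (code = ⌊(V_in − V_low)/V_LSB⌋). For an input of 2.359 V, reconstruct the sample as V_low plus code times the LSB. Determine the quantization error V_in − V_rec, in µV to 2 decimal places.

Step size: 3.72 V ÷ 2^15 = 113.53 µV.
(2.359 − 0)/0.000113525 = 20779.4925; ⌊·⌋ gives code 20779.
V_rec = 0 + 20779·0.000113525 = 2.3589441 V.
Difference: 5.59082e-05 V → 55.91 µV.

55.91 µV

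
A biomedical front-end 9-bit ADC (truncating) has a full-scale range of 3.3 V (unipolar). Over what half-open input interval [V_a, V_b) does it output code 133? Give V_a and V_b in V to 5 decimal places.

[0.85723 V, 0.86367 V)

LSB = 3.3/2^9 = 6.445 mV.
V_a = V_low + 133·LSB = 0.857227 V; V_b = V_low + 134·LSB = 0.863672 V.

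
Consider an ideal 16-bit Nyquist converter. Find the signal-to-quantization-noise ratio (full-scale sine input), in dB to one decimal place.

SNR ≈ 6.02·N + 1.76 dB = 6.02·16 + 1.76 = 98.08 dB.

98.1 dB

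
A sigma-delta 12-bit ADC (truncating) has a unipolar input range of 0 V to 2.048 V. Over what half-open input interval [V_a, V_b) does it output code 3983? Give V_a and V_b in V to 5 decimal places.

LSB = 2.048/2^12 = 0.500 mV.
V_a = V_low + 3983·LSB = 1.9915 V; V_b = V_low + 3984·LSB = 1.992 V.

[1.99150 V, 1.99200 V)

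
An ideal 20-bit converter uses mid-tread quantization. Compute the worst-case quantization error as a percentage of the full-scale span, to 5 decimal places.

0.00005 %

Rounding → worst-case error = ½ LSB = V_FS/2^21, so 100/2097152 = 4.76837e-05 % of full scale.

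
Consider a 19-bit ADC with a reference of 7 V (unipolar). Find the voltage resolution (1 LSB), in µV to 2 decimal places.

13.35 µV

Full-scale span = 7 V.
LSB = 7 / 2^19 = 7 / 524288 = 1.33514e-05 V = 13.35 µV.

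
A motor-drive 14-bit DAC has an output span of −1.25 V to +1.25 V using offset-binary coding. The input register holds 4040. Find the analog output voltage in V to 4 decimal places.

-0.6335 V

LSB = 2.5 V / 2^14 = 152.59 µV.
V_out = (−1.25) + 4040 × 0.000152588 V = -0.633545 V.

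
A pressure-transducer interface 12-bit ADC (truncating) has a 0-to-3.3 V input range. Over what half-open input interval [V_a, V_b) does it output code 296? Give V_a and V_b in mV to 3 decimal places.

[238.477 mV, 239.282 mV)

LSB = 3.3/2^12 = 0.806 mV.
V_a = V_low + 296·LSB = 0.238477 V; V_b = V_low + 297·LSB = 0.239282 V.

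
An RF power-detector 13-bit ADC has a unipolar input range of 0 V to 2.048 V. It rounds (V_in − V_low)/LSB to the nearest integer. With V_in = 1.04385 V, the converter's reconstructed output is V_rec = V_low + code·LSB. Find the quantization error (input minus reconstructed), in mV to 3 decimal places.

0.100 mV

One LSB is 2.048 V / 8192 = 250.00 µV.
(V_in − V_low)/LSB = (1.04385 − 0)/0.00025 = 4175.4000 → code 4175 (round).
Code 4175 maps back to 0 + 4175×0.00025 V = 1.04375 V.
Difference: 0.0001 V → 0.100 mV.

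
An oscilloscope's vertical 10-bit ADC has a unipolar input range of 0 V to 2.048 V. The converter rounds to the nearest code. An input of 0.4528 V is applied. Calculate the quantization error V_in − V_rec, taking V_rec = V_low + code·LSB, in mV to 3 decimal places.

One LSB is 2.048 V / 1024 = 2.000 mV.
Scaled input = 226.4000 LSBs, so code = 226.
V_rec = 0 + 226·0.002 = 0.452 V.
Error = 0.4528 − 0.452 = 0.0008 V = 0.800 mV.

0.800 mV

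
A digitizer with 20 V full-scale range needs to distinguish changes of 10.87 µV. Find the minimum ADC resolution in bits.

Number of steps required ≥ 20 V / 10.87 µV = 1839926.40.
Need 2^N ≥ 1839926.40; 2^20 = 1048576, 2^21 = 2097152.
Minimum N = 21.

21 bits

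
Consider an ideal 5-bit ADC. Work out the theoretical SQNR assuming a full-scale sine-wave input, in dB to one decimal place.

SNR ≈ 6.02·N + 1.76 dB = 6.02·5 + 1.76 = 31.86 dB.

31.9 dB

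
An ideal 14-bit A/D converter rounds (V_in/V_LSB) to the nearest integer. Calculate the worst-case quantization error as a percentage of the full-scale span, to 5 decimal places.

Rounding → worst-case error = ½ LSB = V_FS/2^15, so 100/32768 = 0.00305176 % of full scale.

0.00305 %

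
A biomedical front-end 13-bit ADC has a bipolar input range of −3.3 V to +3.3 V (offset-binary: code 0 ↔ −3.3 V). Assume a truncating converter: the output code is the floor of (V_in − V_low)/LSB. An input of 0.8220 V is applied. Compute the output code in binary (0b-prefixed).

code 0b1001111111100 (decimal 5116)

LSB = 6.6 V / 8192 = 0.806 mV.
(0.8220 − (−3.3)) / 0.000805664 = 5116.276 LSBs.
⌊·⌋(5116.276) = 5116.
In binary (0b-prefixed): 0b1001111111100.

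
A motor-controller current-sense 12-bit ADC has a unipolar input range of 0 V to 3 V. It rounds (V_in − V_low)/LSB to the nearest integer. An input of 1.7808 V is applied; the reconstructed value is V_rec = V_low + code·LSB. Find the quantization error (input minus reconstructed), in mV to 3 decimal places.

Step size: 3 V ÷ 2^12 = 0.732 mV.
(V_in − V_low)/LSB = (1.7808 − 0)/0.000732422 = 2431.3856 → code 2431 (round).
V_rec = 0 + 2431·0.000732422 = 1.7805176 V.
Difference: 0.000282422 V → 0.282 mV.

0.282 mV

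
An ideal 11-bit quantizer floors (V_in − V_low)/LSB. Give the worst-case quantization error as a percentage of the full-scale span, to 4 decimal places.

0.0488 %

Truncating → worst-case error = 1 LSB = V_FS/2^11, so 100/2048 = 0.0488281 % of full scale.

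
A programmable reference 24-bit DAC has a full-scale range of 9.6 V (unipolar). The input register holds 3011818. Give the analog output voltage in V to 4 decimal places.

LSB = 9.6 V / 2^24 = 0.57 µV.
V_out = 0 + 3011818 × 5.72205e-07 V = 1.72338 V.

1.7234 V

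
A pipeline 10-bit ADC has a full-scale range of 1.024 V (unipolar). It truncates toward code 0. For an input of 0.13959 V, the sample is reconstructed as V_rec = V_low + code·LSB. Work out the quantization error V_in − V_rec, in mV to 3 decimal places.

Step size: 1.024 V ÷ 2^10 = 1.000 mV.
Scaled input = 139.5900 LSBs, so code = 139.
Code 139 maps back to 0 + 139×0.001 V = 0.139 V.
Difference: 0.00059 V → 0.590 mV.

0.590 mV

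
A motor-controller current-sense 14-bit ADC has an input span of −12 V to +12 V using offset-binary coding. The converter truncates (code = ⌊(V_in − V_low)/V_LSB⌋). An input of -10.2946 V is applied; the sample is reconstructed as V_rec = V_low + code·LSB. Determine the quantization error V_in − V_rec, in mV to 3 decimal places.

Step size: 24 V ÷ 2^14 = 1.465 mV.
Scaled input = 1164.2197 LSBs, so code = 1164.
Code 1164 maps back to (−12) + 1164×0.00146484 V = -10.294922 V.
V_in − V_rec = 0.000321875 V = 0.322 mV.

0.322 mV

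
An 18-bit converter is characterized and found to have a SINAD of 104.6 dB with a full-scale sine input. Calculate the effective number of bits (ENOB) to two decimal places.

17.08 bits

ENOB = (SINAD − 1.76) / 6.02 = (104.6 − 1.76)/6.02 = 17.083.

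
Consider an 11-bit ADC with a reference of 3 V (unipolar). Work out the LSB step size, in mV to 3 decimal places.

1.465 mV

Full-scale span = 3 V.
LSB = 3 / 2^11 = 3 / 2048 = 0.00146484 V = 1.465 mV.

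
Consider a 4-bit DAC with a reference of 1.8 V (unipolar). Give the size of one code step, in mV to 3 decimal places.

112.500 mV

Full-scale span = 1.8 V.
LSB = 1.8 / 2^4 = 1.8 / 16 = 0.1125 V = 112.500 mV.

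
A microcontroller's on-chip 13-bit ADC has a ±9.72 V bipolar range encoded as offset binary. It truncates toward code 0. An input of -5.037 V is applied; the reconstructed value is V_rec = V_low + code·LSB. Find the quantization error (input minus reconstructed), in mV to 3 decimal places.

0.979 mV

LSB = 19.44/2^13 = 2.373 mV.
(-5.037 − (−9.72))/0.00237305 = 1973.4123; ⌊·⌋ gives code 1973.
Reconstructed: -5.0379785 V.
Difference: 0.000978516 V → 0.979 mV.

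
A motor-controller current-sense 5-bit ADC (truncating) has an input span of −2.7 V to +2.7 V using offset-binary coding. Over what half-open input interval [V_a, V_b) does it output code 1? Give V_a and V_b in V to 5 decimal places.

[-2.53125 V, -2.36250 V)

LSB = 5.4/2^5 = 168.750 mV.
V_a = V_low + 1·LSB = -2.53125 V; V_b = V_low + 2·LSB = -2.3625 V.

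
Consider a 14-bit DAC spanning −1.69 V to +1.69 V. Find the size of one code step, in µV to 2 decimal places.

206.30 µV

Full-scale span = 3.38 V.
LSB = 3.38 / 2^14 = 3.38 / 16384 = 0.000206299 V = 206.30 µV.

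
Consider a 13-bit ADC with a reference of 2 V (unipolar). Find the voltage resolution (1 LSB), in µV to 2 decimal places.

244.14 µV

Full-scale span = 2 V.
LSB = 2 / 2^13 = 2 / 8192 = 0.000244141 V = 244.14 µV.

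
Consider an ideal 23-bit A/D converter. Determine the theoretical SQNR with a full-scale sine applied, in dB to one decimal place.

SNR ≈ 6.02·N + 1.76 dB = 6.02·23 + 1.76 = 140.22 dB.

140.2 dB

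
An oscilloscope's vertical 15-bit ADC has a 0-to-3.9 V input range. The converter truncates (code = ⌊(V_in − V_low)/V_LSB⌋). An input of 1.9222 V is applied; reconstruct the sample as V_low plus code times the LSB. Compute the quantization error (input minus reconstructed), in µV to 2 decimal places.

Step size: 3.9 V ÷ 2^15 = 119.02 µV.
Scaled input = 16150.4230 LSBs, so code = 16150.
Code 16150 maps back to 0 + 16150×0.000119019 V = 1.9221497 V.
V_in − V_rec = 5.03418e-05 V = 50.34 µV.

50.34 µV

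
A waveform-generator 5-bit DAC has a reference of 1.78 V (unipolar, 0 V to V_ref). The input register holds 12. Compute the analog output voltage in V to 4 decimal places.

0.6675 V

LSB = 1.78 V / 2^5 = 55.625 mV.
V_out = 0 + 12 × 0.055625 V = 0.6675 V.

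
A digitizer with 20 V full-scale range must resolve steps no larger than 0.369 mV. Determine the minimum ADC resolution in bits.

Number of steps required ≥ 20 V / 0.369 mV = 54200.54.
Need 2^N ≥ 54200.54; 2^15 = 32768, 2^16 = 65536.
Minimum N = 16.

16 bits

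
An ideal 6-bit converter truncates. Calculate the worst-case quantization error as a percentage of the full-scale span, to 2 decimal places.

Truncating → worst-case error = 1 LSB = V_FS/2^6, so 100/64 = 1.5625 % of full scale.

1.56 %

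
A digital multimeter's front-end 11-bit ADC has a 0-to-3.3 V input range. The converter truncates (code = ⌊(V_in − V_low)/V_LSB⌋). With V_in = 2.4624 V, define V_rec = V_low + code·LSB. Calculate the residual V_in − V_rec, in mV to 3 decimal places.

0.291 mV

LSB = 3.3/2^11 = 1.611 mV.
(2.4624 − 0)/0.00161133 = 1528.1804; ⌊·⌋ gives code 1528.
V_rec = 0 + 1528·0.00161133 = 2.4621094 V.
Difference: 0.000290625 V → 0.291 mV.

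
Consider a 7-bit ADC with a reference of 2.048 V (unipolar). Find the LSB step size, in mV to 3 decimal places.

16.000 mV

Full-scale span = 2.048 V.
LSB = 2.048 / 2^7 = 2.048 / 128 = 0.016 V = 16.000 mV.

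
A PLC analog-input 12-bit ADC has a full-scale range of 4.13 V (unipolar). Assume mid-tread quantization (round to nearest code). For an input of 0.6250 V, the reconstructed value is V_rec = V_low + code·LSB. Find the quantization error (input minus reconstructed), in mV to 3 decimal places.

LSB = 4.13/2^12 = 1.008 mV.
Scaled input = 619.8547 LSBs, so code = 620.
Code 620 maps back to 0 + 620×0.0010083 V = 0.62514648 V.
V_in − V_rec = -0.000146484 V = -0.146 mV.

-0.146 mV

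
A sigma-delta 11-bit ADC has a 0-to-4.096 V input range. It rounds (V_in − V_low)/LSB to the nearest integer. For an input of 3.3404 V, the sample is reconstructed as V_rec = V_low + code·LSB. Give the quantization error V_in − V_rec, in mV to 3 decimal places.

LSB = 4.096/2^11 = 2.000 mV.
Scaled input = 1670.2000 LSBs, so code = 1670.
V_rec = 0 + 1670·0.002 = 3.34 V.
Error = 3.3404 − 3.34 = 0.0004 V = 0.400 mV.

0.400 mV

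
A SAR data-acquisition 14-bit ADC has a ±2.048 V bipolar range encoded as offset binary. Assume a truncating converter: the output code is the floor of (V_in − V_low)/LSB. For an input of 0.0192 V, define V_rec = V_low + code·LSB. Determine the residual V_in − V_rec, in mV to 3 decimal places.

Step size: 4.096 V ÷ 2^14 = 250.00 µV.
(0.0192 − (−2.048))/0.00025 = 8268.8000; ⌊·⌋ gives code 8268.
Code 8268 maps back to (−2.048) + 8268×0.00025 V = 0.019 V.
V_in − V_rec = 0.0002 V = 0.200 mV.

0.200 mV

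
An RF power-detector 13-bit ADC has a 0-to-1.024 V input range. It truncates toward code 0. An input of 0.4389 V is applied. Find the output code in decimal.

code 3511

Full-scale span = 1.024 V; LSB = 1.024/2^13 = 125.00 µV.
Input sits at 3511.200 steps above V_low.
So the output code is 3511.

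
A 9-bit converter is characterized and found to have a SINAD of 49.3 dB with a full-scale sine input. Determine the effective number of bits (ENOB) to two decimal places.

ENOB = (SINAD − 1.76) / 6.02 = (49.3 − 1.76)/6.02 = 7.897.

7.90 bits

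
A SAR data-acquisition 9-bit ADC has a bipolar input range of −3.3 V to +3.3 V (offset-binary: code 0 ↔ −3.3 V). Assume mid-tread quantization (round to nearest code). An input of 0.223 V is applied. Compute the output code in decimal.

code 273

Full-scale span = 6.6 V; LSB = 6.6/2^9 = 12.891 mV.
(0.223 − (−3.3)) / 0.0128906 = 273.299 LSBs.
Round → code 273.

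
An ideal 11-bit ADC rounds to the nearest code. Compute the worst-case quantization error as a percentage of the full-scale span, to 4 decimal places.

0.0244 %

Rounding → worst-case error = ½ LSB = V_FS/2^12, so 100/4096 = 0.0244141 % of full scale.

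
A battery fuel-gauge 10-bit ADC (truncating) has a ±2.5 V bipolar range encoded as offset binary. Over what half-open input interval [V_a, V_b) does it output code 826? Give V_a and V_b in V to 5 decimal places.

[1.53320 V, 1.53809 V)

LSB = 5/2^10 = 4.883 mV.
V_a = V_low + 826·LSB = 1.5332 V; V_b = V_low + 827·LSB = 1.53809 V.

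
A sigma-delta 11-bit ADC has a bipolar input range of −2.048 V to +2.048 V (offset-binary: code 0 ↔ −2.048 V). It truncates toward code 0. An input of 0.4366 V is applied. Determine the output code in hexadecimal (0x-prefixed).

Full-scale span = 4.096 V; LSB = 4.096/2^11 = 2.000 mV.
Input sits at 1242.300 steps above V_low.
Floor → code 1242.
In hexadecimal (0x-prefixed): 0x4DA.

code 0x4DA (decimal 1242)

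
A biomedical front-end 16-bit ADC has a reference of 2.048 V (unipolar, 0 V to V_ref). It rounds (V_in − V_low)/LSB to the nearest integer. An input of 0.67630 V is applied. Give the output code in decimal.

With 65536 levels over 2.048 V, one step is 31.25 µV.
Input sits at 21641.600 steps above V_low.
So the output code is 21642.

code 21642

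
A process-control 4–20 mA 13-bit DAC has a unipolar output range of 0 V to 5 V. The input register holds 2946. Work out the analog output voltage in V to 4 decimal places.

LSB = 5 V / 2^13 = 0.610 mV.
V_out = 0 + 2946 × 0.000610352 V = 1.7981 V.

1.7981 V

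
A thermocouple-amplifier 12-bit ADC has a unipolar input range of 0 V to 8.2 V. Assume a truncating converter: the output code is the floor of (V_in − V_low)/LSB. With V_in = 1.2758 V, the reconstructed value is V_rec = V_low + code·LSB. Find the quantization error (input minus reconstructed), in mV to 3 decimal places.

LSB = 8.2/2^12 = 2.002 mV.
(1.2758 − 0)/0.00200195 = 637.2777; ⌊·⌋ gives code 637.
Code 637 maps back to 0 + 637×0.00200195 V = 1.2752441 V.
V_in − V_rec = 0.000555859 V = 0.556 mV.

0.556 mV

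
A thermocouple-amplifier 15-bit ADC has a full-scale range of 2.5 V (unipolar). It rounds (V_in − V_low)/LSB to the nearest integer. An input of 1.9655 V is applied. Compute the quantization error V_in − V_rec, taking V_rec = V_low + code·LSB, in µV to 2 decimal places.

15.38 µV

One LSB is 2.5 V / 32768 = 76.29 µV.
Scaled input = 25762.2016 LSBs, so code = 25762.
Reconstructed: 1.9654846 V.
V_in − V_rec = 1.53809e-05 V = 15.38 µV.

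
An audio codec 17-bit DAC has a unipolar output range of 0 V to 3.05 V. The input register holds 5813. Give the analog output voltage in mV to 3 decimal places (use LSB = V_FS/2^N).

135.266 mV

LSB = 3.05 V / 2^17 = 23.27 µV.
V_out = 0 + 5813 × 2.32697e-05 V = 0.135266 V.
= 135.266 mV.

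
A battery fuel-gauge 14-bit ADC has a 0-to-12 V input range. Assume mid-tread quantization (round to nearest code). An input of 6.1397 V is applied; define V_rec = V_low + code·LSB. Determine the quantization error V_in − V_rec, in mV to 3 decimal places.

Step size: 12 V ÷ 2^14 = 0.732 mV.
(V_in − V_low)/LSB = (6.1397 − 0)/0.000732422 = 8382.7371 → code 8383 (round).
V_rec = 0 + 8383·0.000732422 = 6.1398926 V.
V_in − V_rec = -0.000192578 V = -0.193 mV.

-0.193 mV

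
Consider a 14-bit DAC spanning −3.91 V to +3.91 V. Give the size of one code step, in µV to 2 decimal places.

Full-scale span = 7.82 V.
LSB = 7.82 / 2^14 = 7.82 / 16384 = 0.000477295 V = 477.29 µV.

477.29 µV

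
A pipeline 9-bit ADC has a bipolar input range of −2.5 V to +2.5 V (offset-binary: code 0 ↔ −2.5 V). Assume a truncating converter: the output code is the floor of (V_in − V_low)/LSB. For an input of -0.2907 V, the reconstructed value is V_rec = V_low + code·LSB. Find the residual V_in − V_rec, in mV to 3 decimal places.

2.269 mV

Step size: 5 V ÷ 2^9 = 9.766 mV.
Scaled input = 226.2323 LSBs, so code = 226.
Reconstructed: -0.29296875 V.
Difference: 0.00226875 V → 2.269 mV.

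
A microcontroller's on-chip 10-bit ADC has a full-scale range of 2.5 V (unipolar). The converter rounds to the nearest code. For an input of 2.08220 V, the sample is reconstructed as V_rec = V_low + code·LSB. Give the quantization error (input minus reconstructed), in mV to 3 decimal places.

-0.320 mV

LSB = 2.5/2^10 = 2.441 mV.
Scaled input = 852.8691 LSBs, so code = 853.
V_rec = 0 + 853·0.00244141 = 2.0825195 V.
Error = 2.08220 − 2.0825195 = -0.000319531 V = -0.320 mV.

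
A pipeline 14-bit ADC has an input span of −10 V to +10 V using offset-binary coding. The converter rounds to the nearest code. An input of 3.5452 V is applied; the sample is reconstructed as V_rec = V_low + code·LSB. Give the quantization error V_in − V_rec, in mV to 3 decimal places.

Step size: 20 V ÷ 2^14 = 1.221 mV.
(3.5452 − (−10))/0.0012207 = 11096.2278; round gives code 11096.
Code 11096 maps back to (−10) + 11096×0.0012207 V = 3.5449219 V.
V_in − V_rec = 0.000278125 V = 0.278 mV.

0.278 mV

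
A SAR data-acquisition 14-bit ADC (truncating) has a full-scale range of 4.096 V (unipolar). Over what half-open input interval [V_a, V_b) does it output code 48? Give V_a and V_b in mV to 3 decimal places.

[12.000 mV, 12.250 mV)

LSB = 4.096/2^14 = 250.00 µV.
V_a = V_low + 48·LSB = 0.012 V; V_b = V_low + 49·LSB = 0.01225 V.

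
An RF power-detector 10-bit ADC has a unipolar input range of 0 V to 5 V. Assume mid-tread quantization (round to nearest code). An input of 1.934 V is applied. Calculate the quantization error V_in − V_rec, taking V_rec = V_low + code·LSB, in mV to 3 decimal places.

0.406 mV

Step size: 5 V ÷ 2^10 = 4.883 mV.
(1.934 − 0)/0.00488281 = 396.0832; round gives code 396.
Reconstructed: 1.9335938 V.
Difference: 0.00040625 V → 0.406 mV.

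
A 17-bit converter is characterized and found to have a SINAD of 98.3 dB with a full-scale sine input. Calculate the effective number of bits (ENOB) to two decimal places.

ENOB = (SINAD − 1.76) / 6.02 = (98.3 − 1.76)/6.02 = 16.037.

16.04 bits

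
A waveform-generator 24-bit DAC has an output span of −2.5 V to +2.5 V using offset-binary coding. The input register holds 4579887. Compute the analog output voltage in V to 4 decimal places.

LSB = 5 V / 2^24 = 0.30 µV.
V_out = (−2.5) + 4579887 × 2.98023e-07 V = -1.13509 V.

-1.1351 V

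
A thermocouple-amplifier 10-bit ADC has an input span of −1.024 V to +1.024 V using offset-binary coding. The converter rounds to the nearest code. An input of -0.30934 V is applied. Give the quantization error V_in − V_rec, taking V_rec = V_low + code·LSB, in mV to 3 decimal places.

0.660 mV

Step size: 2.048 V ÷ 2^10 = 2.000 mV.
(V_in − V_low)/LSB = (-0.30934 − (−1.024))/0.002 = 357.3300 → code 357 (round).
Code 357 maps back to (−1.024) + 357×0.002 V = -0.31 V.
Difference: 0.00066 V → 0.660 mV.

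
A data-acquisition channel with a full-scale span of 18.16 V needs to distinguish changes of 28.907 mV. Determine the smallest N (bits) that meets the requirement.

Number of steps required ≥ 18.16 V / 28.907 mV = 628.22.
Need 2^N ≥ 628.22; 2^9 = 512, 2^10 = 1024.
Minimum N = 10.

10 bits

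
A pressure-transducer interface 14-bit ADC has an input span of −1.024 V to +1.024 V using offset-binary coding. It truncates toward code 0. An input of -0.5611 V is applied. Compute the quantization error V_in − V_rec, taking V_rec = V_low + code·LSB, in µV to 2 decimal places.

25.00 µV

Step size: 2.048 V ÷ 2^14 = 125.00 µV.
Scaled input = 3703.2000 LSBs, so code = 3703.
Code 3703 maps back to (−1.024) + 3703×0.000125 V = -0.561125 V.
V_in − V_rec = 2.5e-05 V = 25.00 µV.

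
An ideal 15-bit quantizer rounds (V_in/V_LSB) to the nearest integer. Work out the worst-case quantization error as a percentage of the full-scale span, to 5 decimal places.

0.00153 %

Rounding → worst-case error = ½ LSB = V_FS/2^16, so 100/65536 = 0.00152588 % of full scale.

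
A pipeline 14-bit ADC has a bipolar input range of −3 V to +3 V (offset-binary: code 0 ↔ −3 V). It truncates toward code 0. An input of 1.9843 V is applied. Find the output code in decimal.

code 13610

LSB = 6 V / 16384 = 366.21 µV.
(V_in − V_low)/LSB = (1.9843 − (−3)) / 0.000366211 = 13610.462.
⌊·⌋(13610.462) = 13610.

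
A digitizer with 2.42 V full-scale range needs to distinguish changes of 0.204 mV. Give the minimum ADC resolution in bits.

Number of steps required ≥ 2.42 V / 0.204 mV = 11862.75.
Need 2^N ≥ 11862.75; 2^13 = 8192, 2^14 = 16384.
Minimum N = 14.

14 bits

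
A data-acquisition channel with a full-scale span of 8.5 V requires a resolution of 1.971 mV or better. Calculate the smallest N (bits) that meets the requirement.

Number of steps required ≥ 8.5 V / 1.971 mV = 4312.53.
Need 2^N ≥ 4312.53; 2^12 = 4096, 2^13 = 8192.
Minimum N = 13.

13 bits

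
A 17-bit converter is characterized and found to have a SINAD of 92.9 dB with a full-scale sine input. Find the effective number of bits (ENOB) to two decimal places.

15.14 bits

ENOB = (SINAD − 1.76) / 6.02 = (92.9 − 1.76)/6.02 = 15.140.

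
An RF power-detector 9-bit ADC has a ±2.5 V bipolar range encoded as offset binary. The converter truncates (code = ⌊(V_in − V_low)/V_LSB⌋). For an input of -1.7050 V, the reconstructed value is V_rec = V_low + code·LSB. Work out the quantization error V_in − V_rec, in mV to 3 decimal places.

Step size: 5 V ÷ 2^9 = 9.766 mV.
Scaled input = 81.4080 LSBs, so code = 81.
Reconstructed: -1.7089844 V.
V_in − V_rec = 0.00398438 V = 3.984 mV.

3.984 mV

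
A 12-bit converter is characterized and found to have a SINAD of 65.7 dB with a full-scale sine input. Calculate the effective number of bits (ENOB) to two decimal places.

ENOB = (SINAD − 1.76) / 6.02 = (65.7 − 1.76)/6.02 = 10.621.

10.62 bits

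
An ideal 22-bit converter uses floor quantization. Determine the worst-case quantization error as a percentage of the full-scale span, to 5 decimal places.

0.00002 %

Truncating → worst-case error = 1 LSB = V_FS/2^22, so 100/4194304 = 2.38419e-05 % of full scale.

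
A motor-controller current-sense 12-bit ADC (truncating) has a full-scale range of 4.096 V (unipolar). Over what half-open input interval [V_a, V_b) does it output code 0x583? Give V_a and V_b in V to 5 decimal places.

[1.41100 V, 1.41200 V)

LSB = 4.096/2^12 = 1.000 mV.
Code 0x583 = 1411 decimal.
V_a = V_low + 1411·LSB = 1.411 V; V_b = V_low + 1412·LSB = 1.412 V.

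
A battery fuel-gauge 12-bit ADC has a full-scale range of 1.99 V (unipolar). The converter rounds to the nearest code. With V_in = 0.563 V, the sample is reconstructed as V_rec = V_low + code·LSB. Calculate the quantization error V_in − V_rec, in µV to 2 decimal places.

Step size: 1.99 V ÷ 2^12 = 485.84 µV.
(0.563 − 0)/0.00048584 = 1158.8181; round gives code 1159.
V_rec = 0 + 1159·0.00048584 = 0.56308838 V.
Error = 0.563 − 0.56308838 = -8.83789e-05 V = -88.38 µV.

-88.38 µV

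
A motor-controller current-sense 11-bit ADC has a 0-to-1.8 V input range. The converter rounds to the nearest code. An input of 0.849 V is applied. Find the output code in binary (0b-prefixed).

With 2048 levels over 1.8 V, one step is 0.879 mV.
(0.849 − 0) / 0.000878906 = 965.973 LSBs.
round(965.973) = 966.
In binary (0b-prefixed): 0b1111000110.

code 0b1111000110 (decimal 966)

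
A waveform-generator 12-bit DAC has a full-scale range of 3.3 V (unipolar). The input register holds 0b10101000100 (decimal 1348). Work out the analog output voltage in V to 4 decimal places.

1.0860 V

LSB = 3.3 V / 2^12 = 0.806 mV.
Code 0b10101000100 = 1348 decimal.
V_out = 0 + 1348 × 0.000805664 V = 1.08604 V.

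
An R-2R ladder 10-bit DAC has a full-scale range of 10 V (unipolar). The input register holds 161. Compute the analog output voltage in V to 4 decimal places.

LSB = 10 V / 2^10 = 9.766 mV.
V_out = 0 + 161 × 0.00976562 V = 1.57227 V.

1.5723 V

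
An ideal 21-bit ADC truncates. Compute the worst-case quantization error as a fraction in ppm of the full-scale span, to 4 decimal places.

Truncating → worst-case error = 1 LSB = V_FS/2^21, so 1e+06/2097152 = 0.476837 ppm of full scale.

0.4768 ppm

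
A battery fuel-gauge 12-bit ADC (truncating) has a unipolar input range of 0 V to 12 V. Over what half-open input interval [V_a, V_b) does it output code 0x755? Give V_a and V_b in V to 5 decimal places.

[5.49902 V, 5.50195 V)

LSB = 12/2^12 = 2.930 mV.
Code 0x755 = 1877 decimal.
V_a = V_low + 1877·LSB = 5.49902 V; V_b = V_low + 1878·LSB = 5.50195 V.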